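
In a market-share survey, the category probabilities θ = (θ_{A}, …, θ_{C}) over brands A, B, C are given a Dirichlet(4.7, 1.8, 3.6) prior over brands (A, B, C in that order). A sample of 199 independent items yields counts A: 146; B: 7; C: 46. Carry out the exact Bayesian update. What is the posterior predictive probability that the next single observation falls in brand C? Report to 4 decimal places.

0.2372

The Dirichlet prior is conjugate to the Multinomial likelihood: each posterior αⱼ = prior αⱼ + observed count nⱼ.
Posterior concentration: (150.7, 8.8, 49.6), total = 209.1.
P(next = C | data) = α_{C}/Σα = 0.2372.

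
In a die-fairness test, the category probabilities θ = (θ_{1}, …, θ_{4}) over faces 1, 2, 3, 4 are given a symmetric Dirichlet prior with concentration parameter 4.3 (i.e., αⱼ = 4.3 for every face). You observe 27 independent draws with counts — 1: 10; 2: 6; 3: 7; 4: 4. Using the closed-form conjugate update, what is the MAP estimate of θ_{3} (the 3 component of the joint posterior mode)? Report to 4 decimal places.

0.2562

The Dirichlet prior is conjugate to the Multinomial likelihood: each posterior αⱼ = prior αⱼ + observed count nⱼ.
Posterior concentration: (14.3, 10.3, 11.3, 8.3), total = 44.2.
Joint mode component: (α_{3}−1)/(Σα−K) = 10.3/40.2 = 0.2562.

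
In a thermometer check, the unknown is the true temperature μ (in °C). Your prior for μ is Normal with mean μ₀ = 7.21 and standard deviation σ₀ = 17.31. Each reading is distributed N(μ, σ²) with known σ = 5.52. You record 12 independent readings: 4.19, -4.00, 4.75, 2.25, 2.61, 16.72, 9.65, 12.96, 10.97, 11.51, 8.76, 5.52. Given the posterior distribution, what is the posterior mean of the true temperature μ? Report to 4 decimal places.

7.1579

For Normal data with known variance σ², a Normal(μ₀, σ₀²) prior on μ is conjugate. Posterior precision = 1/σ₀² + n/σ²; posterior mean is the precision-weighted average of μ₀ and x̄.
Σxᵢ = 4.19 + (-4.00) + 4.75 + 2.25 + 2.61 + 16.72 + 9.65 + 12.96 + 10.97 + 11.51 + 8.76 + 5.52 = 85.89, so n·x̄ = 85.89.
σ₀² = 17.31² = 299.6361, σ² = 5.52² = 30.4704; σ² + n·σ₀² = 30.4704 + 12·299.6361 = 3626.1036.
Posterior mean = (μ₀/σ₀² + n·x̄/σ²)/(1/σ₀² + n/σ²) = (σ²·μ₀ + σ₀²·n·x̄)/(σ² + n·σ₀²) = (30.4704·7.21 + 299.6361·85.89)/3626.1036 = 25955.436213/3626.1036 = 7.1579.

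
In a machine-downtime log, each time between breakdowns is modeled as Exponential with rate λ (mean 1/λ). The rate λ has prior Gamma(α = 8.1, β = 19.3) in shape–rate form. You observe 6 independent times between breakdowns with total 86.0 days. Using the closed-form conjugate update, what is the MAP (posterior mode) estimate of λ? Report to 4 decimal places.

0.1244

With a Gamma(shape α, rate β) prior on the exponential rate λ, the posterior after n observations with total T = Σxᵢ is Gamma(α+n, β+T).
Posterior: Gamma(8.1+6, 19.3+86.0) = Gamma(14.1, 105.3).
Mode = (α−1)/β = 0.1244.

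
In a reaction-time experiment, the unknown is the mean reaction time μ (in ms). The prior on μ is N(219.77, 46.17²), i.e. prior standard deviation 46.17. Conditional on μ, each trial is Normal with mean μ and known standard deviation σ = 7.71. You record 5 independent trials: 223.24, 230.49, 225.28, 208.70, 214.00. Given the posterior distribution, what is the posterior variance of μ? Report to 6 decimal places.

For Normal data with known variance σ², a Normal(μ₀, σ₀²) prior on μ is conjugate. Posterior precision = 1/σ₀² + n/σ²; posterior mean is the precision-weighted average of μ₀ and x̄.
σ₀² = 46.17² = 2131.6689, σ² = 7.71² = 59.4441; σ² + n·σ₀² = 59.4441 + 5·2131.6689 = 10717.7886.
Posterior precision = 1/σ₀² + n/σ² = 1/2131.6689 + 5/59.4441 = (σ² + n·σ₀²)/(σ₀²σ²) = 10717.7886/(2131.6689·59.4441); posterior variance σₙ² = σ₀²σ²/(σ² + n·σ₀²) = 2131.6689·59.4441/10717.7886 = 11.822881.

11.822881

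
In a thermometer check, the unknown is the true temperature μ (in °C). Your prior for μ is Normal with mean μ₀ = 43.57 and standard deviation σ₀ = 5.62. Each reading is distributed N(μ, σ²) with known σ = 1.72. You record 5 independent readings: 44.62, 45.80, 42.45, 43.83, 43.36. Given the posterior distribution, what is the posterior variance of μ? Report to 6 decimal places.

0.580800

For Normal data with known variance σ², a Normal(μ₀, σ₀²) prior on μ is conjugate. Posterior precision = 1/σ₀² + n/σ²; posterior mean is the precision-weighted average of μ₀ and x̄.
σ₀² = 5.62² = 31.5844, σ² = 1.72² = 2.9584; σ² + n·σ₀² = 2.9584 + 5·31.5844 = 160.8804.
Posterior precision = 1/σ₀² + n/σ² = 1/31.5844 + 5/2.9584 = (σ² + n·σ₀²)/(σ₀²σ²) = 160.8804/(31.5844·2.9584); posterior variance σₙ² = σ₀²σ²/(σ² + n·σ₀²) = 31.5844·2.9584/160.8804 = 0.580800.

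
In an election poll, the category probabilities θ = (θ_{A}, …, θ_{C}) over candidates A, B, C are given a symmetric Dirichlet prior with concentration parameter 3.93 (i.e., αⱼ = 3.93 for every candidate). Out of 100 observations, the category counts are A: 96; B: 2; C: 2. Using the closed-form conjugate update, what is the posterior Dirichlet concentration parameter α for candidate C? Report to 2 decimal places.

The Dirichlet prior is conjugate to the Multinomial likelihood: each posterior αⱼ = prior αⱼ + observed count nⱼ.
Posterior concentration: (99.93, 5.93, 5.93), total = 111.79.
α_{C} = 3.93 + 2 = 5.93.

5.93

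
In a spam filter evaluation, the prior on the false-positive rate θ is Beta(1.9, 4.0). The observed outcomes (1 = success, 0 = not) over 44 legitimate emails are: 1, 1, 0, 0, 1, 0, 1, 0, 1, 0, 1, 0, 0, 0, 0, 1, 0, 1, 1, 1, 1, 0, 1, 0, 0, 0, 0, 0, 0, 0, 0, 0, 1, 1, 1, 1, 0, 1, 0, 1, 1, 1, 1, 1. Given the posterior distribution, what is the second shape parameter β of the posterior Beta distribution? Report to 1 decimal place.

The Beta prior is conjugate to a Binomial/Bernoulli likelihood; the update adds successes to α and failures to β.
Posterior: Beta(α+k, β+n−k) = Beta(1.9+22, 4.0+22) = Beta(23.9, 26.0).
Posterior β = 26.0.

26.0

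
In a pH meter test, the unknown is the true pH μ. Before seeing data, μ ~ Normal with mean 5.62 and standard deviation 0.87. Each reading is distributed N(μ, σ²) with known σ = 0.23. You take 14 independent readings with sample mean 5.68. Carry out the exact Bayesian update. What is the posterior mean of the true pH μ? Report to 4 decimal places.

For Normal data with known variance σ², a Normal(μ₀, σ₀²) prior on μ is conjugate. Posterior precision = 1/σ₀² + n/σ²; posterior mean is the precision-weighted average of μ₀ and x̄.
n·x̄ = 14·5.68 = 79.52.
σ₀² = 0.87² = 0.7569, σ² = 0.23² = 0.0529; σ² + n·σ₀² = 0.0529 + 14·0.7569 = 10.6495.
Posterior mean = (μ₀/σ₀² + n·x̄/σ²)/(1/σ₀² + n/σ²) = (σ²·μ₀ + σ₀²·n·x̄)/(σ² + n·σ₀²) = (0.0529·5.62 + 0.7569·79.52)/10.6495 = 60.485986/10.6495 = 5.6797.

5.6797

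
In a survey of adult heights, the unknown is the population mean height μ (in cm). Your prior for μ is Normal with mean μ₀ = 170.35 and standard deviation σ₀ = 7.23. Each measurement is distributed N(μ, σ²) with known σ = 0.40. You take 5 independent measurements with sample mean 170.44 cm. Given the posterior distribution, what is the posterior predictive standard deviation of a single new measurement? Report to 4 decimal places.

For Normal data with known variance σ², a Normal(μ₀, σ₀²) prior on μ is conjugate. Posterior precision = 1/σ₀² + n/σ²; posterior mean is the precision-weighted average of μ₀ and x̄.
σ₀² = 7.23² = 52.2729, σ² = 0.40² = 0.16; σ² + n·σ₀² = 0.16 + 5·52.2729 = 261.5245.
Posterior precision = 1/σ₀² + n/σ² = 1/52.2729 + 5/0.16 = (σ² + n·σ₀²)/(σ₀²σ²) = 261.5245/(52.2729·0.16); posterior variance σₙ² = σ₀²σ²/(σ² + n·σ₀²) = 52.2729·0.16/261.5245 = 0.031980.
Predictive variance for one new observation = σₙ² + σ² = 52.2729·0.16/261.5245 + 0.16 = σ²·(σ₀² + 261.5245)/261.5245 = 0.16·313.7974/261.5245 = 0.191980; SD = √(0.16·313.7974/261.5245) = 0.4382.

0.4382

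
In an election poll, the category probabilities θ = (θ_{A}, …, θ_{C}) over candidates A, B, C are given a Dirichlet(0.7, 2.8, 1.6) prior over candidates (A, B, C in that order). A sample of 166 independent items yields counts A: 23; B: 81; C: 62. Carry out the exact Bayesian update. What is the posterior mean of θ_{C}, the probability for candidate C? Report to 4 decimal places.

0.3717

The Dirichlet prior is conjugate to the Multinomial likelihood: each posterior αⱼ = prior αⱼ + observed count nⱼ.
Posterior concentration: (23.7, 83.8, 63.6), total = 171.1.
E[θ_{C}|data] = α_{C}/Σα = 63.6/171.1 = 0.3717.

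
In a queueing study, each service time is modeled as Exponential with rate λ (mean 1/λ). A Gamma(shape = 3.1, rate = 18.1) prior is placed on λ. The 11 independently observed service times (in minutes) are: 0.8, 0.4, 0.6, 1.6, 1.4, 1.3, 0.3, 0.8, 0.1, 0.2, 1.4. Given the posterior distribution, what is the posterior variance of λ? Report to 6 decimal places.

With a Gamma(shape α, rate β) prior on the exponential rate λ, the posterior after n observations with total T = Σxᵢ is Gamma(α+n, β+T).
Sum of observations T = 8.9 minutes; n = 11.
Posterior: Gamma(3.1+11, 18.1+8.9) = Gamma(14.1, 27.0).
Var = α/β² = 0.019342.

0.019342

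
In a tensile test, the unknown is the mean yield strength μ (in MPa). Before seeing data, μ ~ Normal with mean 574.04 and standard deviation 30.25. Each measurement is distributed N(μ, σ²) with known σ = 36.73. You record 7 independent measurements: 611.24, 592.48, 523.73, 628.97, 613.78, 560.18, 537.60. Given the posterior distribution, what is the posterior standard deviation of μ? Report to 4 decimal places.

For Normal data with known variance σ², a Normal(μ₀, σ₀²) prior on μ is conjugate. Posterior precision = 1/σ₀² + n/σ²; posterior mean is the precision-weighted average of μ₀ and x̄.
σ₀² = 30.25² = 915.0625, σ² = 36.73² = 1349.0929; σ² + n·σ₀² = 1349.0929 + 7·915.0625 = 7754.5304.
Posterior precision = 1/σ₀² + n/σ² = 1/915.0625 + 7/1349.0929 = (σ² + n·σ₀²)/(σ₀²σ²) = 7754.5304/(915.0625·1349.0929); posterior variance σₙ² = σ₀²σ²/(σ² + n·σ₀²) = 915.0625·1349.0929/7754.5304 = 159.197818.
Posterior SD = √σₙ² = √(915.0625·1349.0929/7754.5304) = 12.6174.

12.6174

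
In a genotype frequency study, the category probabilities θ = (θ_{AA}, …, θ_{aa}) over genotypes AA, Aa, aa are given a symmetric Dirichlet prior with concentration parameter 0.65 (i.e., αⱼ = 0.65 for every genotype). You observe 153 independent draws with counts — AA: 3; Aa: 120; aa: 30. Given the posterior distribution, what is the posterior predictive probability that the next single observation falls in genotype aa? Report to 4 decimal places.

0.1978

The Dirichlet prior is conjugate to the Multinomial likelihood: each posterior αⱼ = prior αⱼ + observed count nⱼ.
Posterior concentration: (3.65, 120.65, 30.65), total = 154.95.
P(next = aa | data) = α_{aa}/Σα = 0.1978.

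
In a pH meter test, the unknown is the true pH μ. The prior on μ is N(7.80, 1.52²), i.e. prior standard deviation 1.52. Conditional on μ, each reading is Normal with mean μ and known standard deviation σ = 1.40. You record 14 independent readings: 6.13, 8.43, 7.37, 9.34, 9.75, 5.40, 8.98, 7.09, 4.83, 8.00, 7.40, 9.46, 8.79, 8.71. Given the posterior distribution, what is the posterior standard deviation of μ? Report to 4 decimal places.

0.3633

For Normal data with known variance σ², a Normal(μ₀, σ₀²) prior on μ is conjugate. Posterior precision = 1/σ₀² + n/σ²; posterior mean is the precision-weighted average of μ₀ and x̄.
σ₀² = 1.52² = 2.3104, σ² = 1.40² = 1.96; σ² + n·σ₀² = 1.96 + 14·2.3104 = 34.3056.
Posterior precision = 1/σ₀² + n/σ² = 1/2.3104 + 14/1.96 = (σ² + n·σ₀²)/(σ₀²σ²) = 34.3056/(2.3104·1.96); posterior variance σₙ² = σ₀²σ²/(σ² + n·σ₀²) = 2.3104·1.96/34.3056 = 0.132001.
Posterior SD = √σₙ² = √(2.3104·1.96/34.3056) = 0.3633.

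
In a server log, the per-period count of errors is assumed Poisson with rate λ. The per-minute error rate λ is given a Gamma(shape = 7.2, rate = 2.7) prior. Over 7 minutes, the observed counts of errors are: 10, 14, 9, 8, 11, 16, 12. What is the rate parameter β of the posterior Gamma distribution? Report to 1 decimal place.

9.7

With a Gamma(shape α, rate β) prior, the Poisson likelihood is conjugate: the posterior is Gamma(α + ΣXᵢ, β + n).
Sum of counts S = 80 over n = 7 minutes.
Posterior: Gamma(α+S, β+n) = Gamma(7.2+80, 2.7+7) = Gamma(87.2, 9.7).
Posterior β = 9.7.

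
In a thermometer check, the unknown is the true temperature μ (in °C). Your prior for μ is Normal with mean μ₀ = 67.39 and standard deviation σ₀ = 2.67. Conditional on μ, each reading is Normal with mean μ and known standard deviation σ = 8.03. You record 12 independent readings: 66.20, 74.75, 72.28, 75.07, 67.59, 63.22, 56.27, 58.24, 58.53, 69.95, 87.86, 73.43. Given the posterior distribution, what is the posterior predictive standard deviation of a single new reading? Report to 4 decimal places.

For Normal data with known variance σ², a Normal(μ₀, σ₀²) prior on μ is conjugate. Posterior precision = 1/σ₀² + n/σ²; posterior mean is the precision-weighted average of μ₀ and x̄.
σ₀² = 2.67² = 7.1289, σ² = 8.03² = 64.4809; σ² + n·σ₀² = 64.4809 + 12·7.1289 = 150.0277.
Posterior precision = 1/σ₀² + n/σ² = 1/7.1289 + 12/64.4809 = (σ² + n·σ₀²)/(σ₀²σ²) = 150.0277/(7.1289·64.4809); posterior variance σₙ² = σ₀²σ²/(σ² + n·σ₀²) = 7.1289·64.4809/150.0277 = 3.063953.
Predictive variance for one new observation = σₙ² + σ² = 7.1289·64.4809/150.0277 + 64.4809 = σ²·(σ₀² + 150.0277)/150.0277 = 64.4809·157.1566/150.0277 = 67.544853; SD = √(64.4809·157.1566/150.0277) = 8.2186.

8.2186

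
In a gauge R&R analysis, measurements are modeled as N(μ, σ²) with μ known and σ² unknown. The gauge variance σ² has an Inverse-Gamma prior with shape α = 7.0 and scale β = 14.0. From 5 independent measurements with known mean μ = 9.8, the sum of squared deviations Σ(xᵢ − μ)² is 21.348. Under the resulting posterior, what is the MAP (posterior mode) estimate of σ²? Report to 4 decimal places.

2.3499

With known mean μ and an Inverse-Gamma(α, β) prior on σ², the Normal likelihood is conjugate: posterior is Inv-Gamma(α + n/2, β + Σ(xᵢ−μ)²/2).
Posterior: Inv-Gamma(7.0 + 5/2, 14.0 + 21.348/2) = Inv-Gamma(9.50, 24.6740).
Mode = β/(α+1) = 24.6740/10.50 = 2.3499.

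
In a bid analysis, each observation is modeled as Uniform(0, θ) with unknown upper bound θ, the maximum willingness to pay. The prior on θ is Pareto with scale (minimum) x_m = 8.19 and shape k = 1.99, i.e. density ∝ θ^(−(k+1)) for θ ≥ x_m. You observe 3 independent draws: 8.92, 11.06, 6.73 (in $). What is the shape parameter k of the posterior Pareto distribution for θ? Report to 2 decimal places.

4.99

A Pareto(scale x_m, shape k) prior on the upper bound θ of Uniform(0, θ) is conjugate: posterior is Pareto(max(x_m, max xᵢ), k + n).
Sample maximum = 11.06; prior scale x_m = 8.19 → posterior scale = max = 11.06.
Posterior shape = 1.99 + 3 = 4.99.
Posterior shape k = 4.99.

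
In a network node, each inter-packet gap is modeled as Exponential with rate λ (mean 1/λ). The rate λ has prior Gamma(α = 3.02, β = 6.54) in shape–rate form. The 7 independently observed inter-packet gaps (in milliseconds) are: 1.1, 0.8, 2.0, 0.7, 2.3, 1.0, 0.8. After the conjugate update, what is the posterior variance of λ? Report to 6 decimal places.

0.043142

With a Gamma(shape α, rate β) prior on the exponential rate λ, the posterior after n observations with total T = Σxᵢ is Gamma(α+n, β+T).
Sum of observations T = 8.7 milliseconds; n = 7.
Posterior: Gamma(3.02+7, 6.54+8.7) = Gamma(10.02, 15.24).
Var = α/β² = 0.043142.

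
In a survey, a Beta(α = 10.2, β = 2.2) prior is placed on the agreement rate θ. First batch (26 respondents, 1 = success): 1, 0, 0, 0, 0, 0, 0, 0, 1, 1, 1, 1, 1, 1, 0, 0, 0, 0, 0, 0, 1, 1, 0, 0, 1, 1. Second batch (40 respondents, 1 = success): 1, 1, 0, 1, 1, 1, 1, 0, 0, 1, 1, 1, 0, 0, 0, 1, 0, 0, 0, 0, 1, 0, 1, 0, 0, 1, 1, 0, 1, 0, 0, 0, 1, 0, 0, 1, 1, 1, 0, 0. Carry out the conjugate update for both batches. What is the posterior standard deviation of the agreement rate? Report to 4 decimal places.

The Beta prior is conjugate to a Binomial/Bernoulli likelihood; the update adds successes to α and failures to β.
After batch 1: Beta(10.2+11, 2.2+15) = Beta(21.2, 17.2).
After batch 2: Beta(21.2+19, 17.2+21) = Beta(40.2, 38.2).
Var = αβ/((α+β)²(α+β+1)) = 40.2·38.2/(78.4²·79.4) = 0.00314657; SD = √0.00314657 = 0.0561.

0.0561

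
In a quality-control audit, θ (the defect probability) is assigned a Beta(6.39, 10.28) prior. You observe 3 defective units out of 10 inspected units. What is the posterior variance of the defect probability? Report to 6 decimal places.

The Beta prior is conjugate to a Binomial/Bernoulli likelihood; the update adds successes to α and failures to β.
Posterior: Beta(α+k, β+n−k) = Beta(6.39+3, 10.28+7) = Beta(9.39, 17.28).
Var = αβ/((α+β)²(α+β+1)) = 9.39·17.28/(26.67²·27.67) = 0.008244.

0.008244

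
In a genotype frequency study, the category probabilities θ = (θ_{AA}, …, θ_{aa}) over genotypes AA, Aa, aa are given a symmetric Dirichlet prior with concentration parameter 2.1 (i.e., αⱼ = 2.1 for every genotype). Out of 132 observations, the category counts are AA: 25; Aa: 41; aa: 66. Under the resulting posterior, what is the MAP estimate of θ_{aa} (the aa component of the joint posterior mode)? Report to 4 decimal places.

0.4959

The Dirichlet prior is conjugate to the Multinomial likelihood: each posterior αⱼ = prior αⱼ + observed count nⱼ.
Posterior concentration: (27.1, 43.1, 68.1), total = 138.3.
Joint mode component: (α_{aa}−1)/(Σα−K) = 67.1/135.3 = 0.4959.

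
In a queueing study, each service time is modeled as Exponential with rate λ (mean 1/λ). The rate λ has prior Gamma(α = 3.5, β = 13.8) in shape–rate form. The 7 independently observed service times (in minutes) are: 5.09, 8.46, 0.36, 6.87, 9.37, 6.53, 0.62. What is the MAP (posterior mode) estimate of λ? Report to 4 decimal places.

With a Gamma(shape α, rate β) prior on the exponential rate λ, the posterior after n observations with total T = Σxᵢ is Gamma(α+n, β+T).
Sum of observations T = 37.30 minutes; n = 7.
Posterior: Gamma(3.5+7, 13.8+37.30) = Gamma(10.5, 51.10).
Mode = (α−1)/β = 0.1859.

0.1859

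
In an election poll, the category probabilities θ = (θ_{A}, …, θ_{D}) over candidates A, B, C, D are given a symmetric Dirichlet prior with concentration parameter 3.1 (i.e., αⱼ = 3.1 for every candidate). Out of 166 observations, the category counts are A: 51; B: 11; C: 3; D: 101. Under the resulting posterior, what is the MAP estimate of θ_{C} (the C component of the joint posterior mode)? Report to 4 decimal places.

The Dirichlet prior is conjugate to the Multinomial likelihood: each posterior αⱼ = prior αⱼ + observed count nⱼ.
Posterior concentration: (54.1, 14.1, 6.1, 104.1), total = 178.4.
Joint mode component: (α_{C}−1)/(Σα−K) = 5.1/174.4 = 0.0292.

0.0292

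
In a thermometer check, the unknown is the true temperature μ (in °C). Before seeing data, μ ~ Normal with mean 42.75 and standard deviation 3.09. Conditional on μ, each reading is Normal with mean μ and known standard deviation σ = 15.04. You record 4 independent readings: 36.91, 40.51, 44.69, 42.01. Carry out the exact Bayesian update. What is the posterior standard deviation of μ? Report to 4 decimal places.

For Normal data with known variance σ², a Normal(μ₀, σ₀²) prior on μ is conjugate. Posterior precision = 1/σ₀² + n/σ²; posterior mean is the precision-weighted average of μ₀ and x̄.
σ₀² = 3.09² = 9.5481, σ² = 15.04² = 226.2016; σ² + n·σ₀² = 226.2016 + 4·9.5481 = 264.394.
Posterior precision = 1/σ₀² + n/σ² = 1/9.5481 + 4/226.2016 = (σ² + n·σ₀²)/(σ₀²σ²) = 264.394/(9.5481·226.2016); posterior variance σₙ² = σ₀²σ²/(σ² + n·σ₀²) = 9.5481·226.2016/264.394 = 8.168852.
Posterior SD = √σₙ² = √(9.5481·226.2016/264.394) = 2.8581.

2.8581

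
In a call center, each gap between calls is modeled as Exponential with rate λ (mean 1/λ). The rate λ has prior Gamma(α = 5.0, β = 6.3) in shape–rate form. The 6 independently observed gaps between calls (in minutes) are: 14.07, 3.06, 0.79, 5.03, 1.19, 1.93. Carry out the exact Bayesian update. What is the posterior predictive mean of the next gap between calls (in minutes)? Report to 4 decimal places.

With a Gamma(shape α, rate β) prior on the exponential rate λ, the posterior after n observations with total T = Σxᵢ is Gamma(α+n, β+T).
Sum of observations T = 26.07 minutes; n = 6.
Posterior: Gamma(5.0+6, 6.3+26.07) = Gamma(11.0, 32.37).
The predictive distribution for the next observation is Lomax; its mean is β/(α−1) = 32.37/10.0 = 3.2370.

3.2370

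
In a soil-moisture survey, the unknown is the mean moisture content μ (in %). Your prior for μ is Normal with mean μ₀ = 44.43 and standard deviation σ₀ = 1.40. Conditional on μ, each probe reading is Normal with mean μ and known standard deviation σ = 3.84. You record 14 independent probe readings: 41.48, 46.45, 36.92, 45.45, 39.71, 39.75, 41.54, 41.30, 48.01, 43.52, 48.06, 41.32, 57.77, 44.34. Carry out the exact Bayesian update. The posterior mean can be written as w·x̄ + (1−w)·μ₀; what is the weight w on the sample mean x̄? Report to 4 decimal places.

0.6505

For Normal data with known variance σ², a Normal(μ₀, σ₀²) prior on μ is conjugate. Posterior precision = 1/σ₀² + n/σ²; posterior mean is the precision-weighted average of μ₀ and x̄.
σ₀² = 1.40² = 1.96, σ² = 3.84² = 14.7456. Prior precision 1/σ₀² = 1/1.96; data precision n/σ² = 14/14.7456.
w = (n/σ²)/(1/σ₀² + n/σ²) = n·σ₀²/(σ² + n·σ₀²) = 14·1.96/(14.7456 + 14·1.96) = 27.44/42.1856 = 0.6505.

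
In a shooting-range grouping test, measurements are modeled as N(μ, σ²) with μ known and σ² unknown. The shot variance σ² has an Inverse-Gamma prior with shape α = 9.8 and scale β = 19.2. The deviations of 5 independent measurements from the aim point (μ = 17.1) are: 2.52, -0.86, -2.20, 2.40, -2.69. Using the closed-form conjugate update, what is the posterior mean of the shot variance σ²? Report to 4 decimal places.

2.8020

With known mean μ and an Inverse-Gamma(α, β) prior on σ², the Normal likelihood is conjugate: posterior is Inv-Gamma(α + n/2, β + Σ(xᵢ−μ)²/2).
Σ(xᵢ−μ)² = (2.52)² + (-0.86)² + (-2.20)² + (2.40)² + (-2.69)² = 24.9261.
Posterior: Inv-Gamma(9.8 + 5/2, 19.2 + 24.9261/2) = Inv-Gamma(12.30, 31.66305).
E[σ²|data] = β/(α−1) = 31.66305/11.30 = 2.8020.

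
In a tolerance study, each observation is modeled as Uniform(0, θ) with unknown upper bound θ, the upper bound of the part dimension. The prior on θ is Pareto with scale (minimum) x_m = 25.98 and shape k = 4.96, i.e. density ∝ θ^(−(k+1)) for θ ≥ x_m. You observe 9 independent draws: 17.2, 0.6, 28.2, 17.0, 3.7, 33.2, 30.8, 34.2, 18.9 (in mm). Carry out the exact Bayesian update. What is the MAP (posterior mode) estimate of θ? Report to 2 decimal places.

A Pareto(scale x_m, shape k) prior on the upper bound θ of Uniform(0, θ) is conjugate: posterior is Pareto(max(x_m, max xᵢ), k + n).
Sample maximum = 34.2; prior scale x_m = 25.98 → posterior scale = max = 34.20.
Posterior shape = 4.96 + 9 = 13.96.
The Pareto density is decreasing on [x_m, ∞), so the mode is x_m = 34.20.

34.20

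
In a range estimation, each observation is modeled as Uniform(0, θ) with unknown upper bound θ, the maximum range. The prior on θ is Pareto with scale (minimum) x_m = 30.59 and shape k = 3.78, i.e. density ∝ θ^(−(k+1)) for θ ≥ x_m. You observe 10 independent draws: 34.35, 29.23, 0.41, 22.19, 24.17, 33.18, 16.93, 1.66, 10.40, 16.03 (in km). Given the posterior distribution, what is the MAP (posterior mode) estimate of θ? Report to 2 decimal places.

A Pareto(scale x_m, shape k) prior on the upper bound θ of Uniform(0, θ) is conjugate: posterior is Pareto(max(x_m, max xᵢ), k + n).
Sample maximum = 34.35; prior scale x_m = 30.59 → posterior scale = max = 34.35.
Posterior shape = 3.78 + 10 = 13.78.
The Pareto density is decreasing on [x_m, ∞), so the mode is x_m = 34.35.

34.35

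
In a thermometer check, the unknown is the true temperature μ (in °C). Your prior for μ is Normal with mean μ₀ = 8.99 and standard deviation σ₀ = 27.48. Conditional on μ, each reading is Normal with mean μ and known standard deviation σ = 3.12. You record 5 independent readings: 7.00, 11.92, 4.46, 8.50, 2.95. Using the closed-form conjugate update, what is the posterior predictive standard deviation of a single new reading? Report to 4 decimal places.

For Normal data with known variance σ², a Normal(μ₀, σ₀²) prior on μ is conjugate. Posterior precision = 1/σ₀² + n/σ²; posterior mean is the precision-weighted average of μ₀ and x̄.
σ₀² = 27.48² = 755.1504, σ² = 3.12² = 9.7344; σ² + n·σ₀² = 9.7344 + 5·755.1504 = 3785.4864.
Posterior precision = 1/σ₀² + n/σ² = 1/755.1504 + 5/9.7344 = (σ² + n·σ₀²)/(σ₀²σ²) = 3785.4864/(755.1504·9.7344); posterior variance σₙ² = σ₀²σ²/(σ² + n·σ₀²) = 755.1504·9.7344/3785.4864 = 1.941874.
Predictive variance for one new observation = σₙ² + σ² = 755.1504·9.7344/3785.4864 + 9.7344 = σ²·(σ₀² + 3785.4864)/3785.4864 = 9.7344·4540.6368/3785.4864 = 11.676274; SD = √(9.7344·4540.6368/3785.4864) = 3.4171.

3.4171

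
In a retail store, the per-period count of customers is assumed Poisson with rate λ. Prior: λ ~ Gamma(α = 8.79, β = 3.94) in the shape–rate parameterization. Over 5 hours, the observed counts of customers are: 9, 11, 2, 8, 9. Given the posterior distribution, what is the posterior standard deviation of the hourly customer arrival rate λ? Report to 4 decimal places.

With a Gamma(shape α, rate β) prior, the Poisson likelihood is conjugate: the posterior is Gamma(α + ΣXᵢ, β + n).
Sum of counts S = 39 over n = 5 hours.
Posterior: Gamma(α+S, β+n) = Gamma(8.79+39, 3.94+5) = Gamma(47.79, 8.94).
SD = √α/β = √47.79/8.94 = 0.7733.

0.7733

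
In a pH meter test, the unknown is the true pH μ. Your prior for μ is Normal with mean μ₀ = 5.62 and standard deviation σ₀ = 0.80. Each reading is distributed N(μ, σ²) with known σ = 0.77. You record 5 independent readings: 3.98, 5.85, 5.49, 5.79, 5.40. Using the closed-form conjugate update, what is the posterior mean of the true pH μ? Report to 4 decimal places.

For Normal data with known variance σ², a Normal(μ₀, σ₀²) prior on μ is conjugate. Posterior precision = 1/σ₀² + n/σ²; posterior mean is the precision-weighted average of μ₀ and x̄.
Σxᵢ = 3.98 + 5.85 + 5.49 + 5.79 + 5.40 = 26.51, so n·x̄ = 26.51.
σ₀² = 0.80² = 0.64, σ² = 0.77² = 0.5929; σ² + n·σ₀² = 0.5929 + 5·0.64 = 3.7929.
Posterior mean = (μ₀/σ₀² + n·x̄/σ²)/(1/σ₀² + n/σ²) = (σ²·μ₀ + σ₀²·n·x̄)/(σ² + n·σ₀²) = (0.5929·5.62 + 0.64·26.51)/3.7929 = 20.298498/3.7929 = 5.3517.

5.3517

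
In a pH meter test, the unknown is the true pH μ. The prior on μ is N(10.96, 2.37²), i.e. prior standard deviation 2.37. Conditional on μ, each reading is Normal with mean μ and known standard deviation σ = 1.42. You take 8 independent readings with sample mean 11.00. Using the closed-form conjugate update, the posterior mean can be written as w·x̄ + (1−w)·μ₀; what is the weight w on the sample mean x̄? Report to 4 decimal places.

For Normal data with known variance σ², a Normal(μ₀, σ₀²) prior on μ is conjugate. Posterior precision = 1/σ₀² + n/σ²; posterior mean is the precision-weighted average of μ₀ and x̄.
σ₀² = 2.37² = 5.6169, σ² = 1.42² = 2.0164. Prior precision 1/σ₀² = 1/5.6169; data precision n/σ² = 8/2.0164.
w = (n/σ²)/(1/σ₀² + n/σ²) = n·σ₀²/(σ² + n·σ₀²) = 8·5.6169/(2.0164 + 8·5.6169) = 44.9352/46.9516 = 0.9571.

0.9571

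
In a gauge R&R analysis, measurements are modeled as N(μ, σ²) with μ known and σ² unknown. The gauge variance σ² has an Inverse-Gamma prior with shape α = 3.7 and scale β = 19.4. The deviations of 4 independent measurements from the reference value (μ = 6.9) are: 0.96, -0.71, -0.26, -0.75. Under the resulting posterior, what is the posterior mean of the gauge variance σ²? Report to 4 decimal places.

4.3464

With known mean μ and an Inverse-Gamma(α, β) prior on σ², the Normal likelihood is conjugate: posterior is Inv-Gamma(α + n/2, β + Σ(xᵢ−μ)²/2).
Σ(xᵢ−μ)² = (0.96)² + (-0.71)² + (-0.26)² + (-0.75)² = 2.0558.
Posterior: Inv-Gamma(3.7 + 4/2, 19.4 + 2.0558/2) = Inv-Gamma(5.70, 20.42790).
E[σ²|data] = β/(α−1) = 20.42790/4.70 = 4.3464.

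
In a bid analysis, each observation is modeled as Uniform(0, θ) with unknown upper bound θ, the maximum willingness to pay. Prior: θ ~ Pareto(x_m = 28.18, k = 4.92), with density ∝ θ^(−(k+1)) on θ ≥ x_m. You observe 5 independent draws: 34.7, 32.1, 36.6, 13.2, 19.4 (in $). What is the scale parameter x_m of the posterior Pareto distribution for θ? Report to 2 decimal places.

36.60

A Pareto(scale x_m, shape k) prior on the upper bound θ of Uniform(0, θ) is conjugate: posterior is Pareto(max(x_m, max xᵢ), k + n).
Sample maximum = 36.6; prior scale x_m = 28.18 → posterior scale = max = 36.60.
Posterior shape = 4.92 + 5 = 9.92.
Posterior scale x_m = 36.60.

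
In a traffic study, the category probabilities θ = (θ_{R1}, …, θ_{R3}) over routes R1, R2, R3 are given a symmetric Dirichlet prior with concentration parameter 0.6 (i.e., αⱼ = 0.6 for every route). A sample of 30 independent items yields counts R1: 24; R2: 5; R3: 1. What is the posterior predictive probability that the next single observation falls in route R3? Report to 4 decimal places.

The Dirichlet prior is conjugate to the Multinomial likelihood: each posterior αⱼ = prior αⱼ + observed count nⱼ.
Posterior concentration: (24.6, 5.6, 1.6), total = 31.8.
P(next = R3 | data) = α_{R3}/Σα = 0.0503.

0.0503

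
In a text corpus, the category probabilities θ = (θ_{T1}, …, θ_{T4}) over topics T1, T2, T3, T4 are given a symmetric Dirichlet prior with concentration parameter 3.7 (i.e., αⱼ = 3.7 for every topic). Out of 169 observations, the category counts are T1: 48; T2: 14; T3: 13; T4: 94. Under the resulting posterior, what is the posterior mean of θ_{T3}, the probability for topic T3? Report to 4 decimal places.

The Dirichlet prior is conjugate to the Multinomial likelihood: each posterior αⱼ = prior αⱼ + observed count nⱼ.
Posterior concentration: (51.7, 17.7, 16.7, 97.7), total = 183.8.
E[θ_{T3}|data] = α_{T3}/Σα = 16.7/183.8 = 0.0909.

0.0909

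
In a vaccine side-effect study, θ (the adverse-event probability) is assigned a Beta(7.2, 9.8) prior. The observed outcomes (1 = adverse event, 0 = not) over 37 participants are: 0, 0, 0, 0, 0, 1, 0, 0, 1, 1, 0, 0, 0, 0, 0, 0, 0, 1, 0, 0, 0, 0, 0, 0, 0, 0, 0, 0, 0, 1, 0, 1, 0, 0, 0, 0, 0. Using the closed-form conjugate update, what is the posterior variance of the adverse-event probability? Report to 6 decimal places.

The Beta prior is conjugate to a Binomial/Bernoulli likelihood; the update adds successes to α and failures to β.
Posterior: Beta(α+k, β+n−k) = Beta(7.2+6, 9.8+31) = Beta(13.2, 40.8).
Var = αβ/((α+β)²(α+β+1)) = 13.2·40.8/(54.0²·55.0) = 0.003358.

0.003358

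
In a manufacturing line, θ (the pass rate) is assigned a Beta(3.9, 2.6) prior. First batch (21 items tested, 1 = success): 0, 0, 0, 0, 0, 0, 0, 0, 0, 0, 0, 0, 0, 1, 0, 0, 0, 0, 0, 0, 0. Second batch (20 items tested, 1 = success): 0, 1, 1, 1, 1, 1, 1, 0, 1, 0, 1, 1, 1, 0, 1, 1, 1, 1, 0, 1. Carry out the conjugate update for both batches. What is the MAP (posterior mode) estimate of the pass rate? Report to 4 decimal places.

0.4154

The Beta prior is conjugate to a Binomial/Bernoulli likelihood; the update adds successes to α and failures to β.
After batch 1: Beta(3.9+1, 2.6+20) = Beta(4.9, 22.6).
After batch 2: Beta(4.9+15, 22.6+5) = Beta(19.9, 27.6).
Mode of Beta(a,b) for a,b>1 is (a−1)/(a+b−2) = 18.9/45.5 = 0.4154.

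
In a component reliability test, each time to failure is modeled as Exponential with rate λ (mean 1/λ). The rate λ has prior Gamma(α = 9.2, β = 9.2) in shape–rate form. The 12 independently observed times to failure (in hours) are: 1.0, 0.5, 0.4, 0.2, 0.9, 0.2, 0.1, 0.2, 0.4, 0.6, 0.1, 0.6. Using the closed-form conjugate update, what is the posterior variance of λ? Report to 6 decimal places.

With a Gamma(shape α, rate β) prior on the exponential rate λ, the posterior after n observations with total T = Σxᵢ is Gamma(α+n, β+T).
Sum of observations T = 5.2 hours; n = 12.
Posterior: Gamma(9.2+12, 9.2+5.2) = Gamma(21.2, 14.4).
Var = α/β² = 0.102238.

0.102238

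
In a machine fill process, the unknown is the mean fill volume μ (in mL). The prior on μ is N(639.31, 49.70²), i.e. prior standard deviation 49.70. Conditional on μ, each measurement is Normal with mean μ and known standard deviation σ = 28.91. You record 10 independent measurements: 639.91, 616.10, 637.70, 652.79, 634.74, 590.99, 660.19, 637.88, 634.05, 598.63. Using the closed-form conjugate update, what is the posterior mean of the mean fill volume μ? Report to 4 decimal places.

For Normal data with known variance σ², a Normal(μ₀, σ₀²) prior on μ is conjugate. Posterior precision = 1/σ₀² + n/σ²; posterior mean is the precision-weighted average of μ₀ and x̄.
Σxᵢ = 639.91 + 616.10 + 637.70 + 652.79 + 634.74 + 590.99 + 660.19 + 637.88 + 634.05 + 598.63 = 6302.98, so n·x̄ = 6302.98.
σ₀² = 49.70² = 2470.09, σ² = 28.91² = 835.7881; σ² + n·σ₀² = 835.7881 + 10·2470.09 = 25536.6881.
Posterior mean = (μ₀/σ₀² + n·x̄/σ²)/(1/σ₀² + n/σ²) = (σ²·μ₀ + σ₀²·n·x̄)/(σ² + n·σ₀²) = (835.7881·639.31 + 2470.09·6302.98)/25536.6881 = 16103255.558411/25536.6881 = 630.5930.

630.5930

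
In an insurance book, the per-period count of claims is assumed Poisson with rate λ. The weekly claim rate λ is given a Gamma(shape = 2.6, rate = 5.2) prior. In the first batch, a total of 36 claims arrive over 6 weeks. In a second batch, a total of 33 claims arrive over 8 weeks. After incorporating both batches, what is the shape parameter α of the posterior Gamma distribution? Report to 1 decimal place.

71.6

With a Gamma(shape α, rate β) prior, the Poisson likelihood is conjugate: the posterior is Gamma(α + ΣXᵢ, β + n).
After batch 1: Gamma(α+S, β+n) = Gamma(2.6+36, 5.2+6) = Gamma(38.6, 11.2).
After batch 2: Gamma(α+S, β+n) = Gamma(38.6+33, 11.2+8) = Gamma(71.6, 19.2).
Posterior α = 71.6.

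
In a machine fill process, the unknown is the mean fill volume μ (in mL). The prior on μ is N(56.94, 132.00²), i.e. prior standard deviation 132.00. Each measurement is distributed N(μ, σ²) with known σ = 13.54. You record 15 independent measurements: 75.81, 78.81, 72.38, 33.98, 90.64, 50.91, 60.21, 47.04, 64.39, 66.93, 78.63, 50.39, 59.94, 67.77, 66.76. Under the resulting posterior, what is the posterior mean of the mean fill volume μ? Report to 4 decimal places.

For Normal data with known variance σ², a Normal(μ₀, σ₀²) prior on μ is conjugate. Posterior precision = 1/σ₀² + n/σ²; posterior mean is the precision-weighted average of μ₀ and x̄.
Σxᵢ = 75.81 + 78.81 + 72.38 + 33.98 + 90.64 + 50.91 + 60.21 + 47.04 + 64.39 + 66.93 + 78.63 + 50.39 + 59.94 + 67.77 + 66.76 = 964.59, so n·x̄ = 964.59.
σ₀² = 132.00² = 17424, σ² = 13.54² = 183.3316; σ² + n·σ₀² = 183.3316 + 15·17424 = 261543.3316.
Posterior mean = (μ₀/σ₀² + n·x̄/σ²)/(1/σ₀² + n/σ²) = (σ²·μ₀ + σ₀²·n·x̄)/(σ² + n·σ₀²) = (183.3316·56.94 + 17424·964.59)/261543.3316 = 16817455.061304/261543.3316 = 64.3008.

64.3008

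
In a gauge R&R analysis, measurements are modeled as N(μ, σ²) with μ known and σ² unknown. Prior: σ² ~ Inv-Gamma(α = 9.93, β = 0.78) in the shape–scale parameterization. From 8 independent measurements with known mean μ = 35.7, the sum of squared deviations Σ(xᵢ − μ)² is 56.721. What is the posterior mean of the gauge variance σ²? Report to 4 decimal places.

2.2537

With known mean μ and an Inverse-Gamma(α, β) prior on σ², the Normal likelihood is conjugate: posterior is Inv-Gamma(α + n/2, β + Σ(xᵢ−μ)²/2).
Posterior: Inv-Gamma(9.93 + 8/2, 0.78 + 56.721/2) = Inv-Gamma(13.93, 29.1405).
E[σ²|data] = β/(α−1) = 29.1405/12.93 = 2.2537.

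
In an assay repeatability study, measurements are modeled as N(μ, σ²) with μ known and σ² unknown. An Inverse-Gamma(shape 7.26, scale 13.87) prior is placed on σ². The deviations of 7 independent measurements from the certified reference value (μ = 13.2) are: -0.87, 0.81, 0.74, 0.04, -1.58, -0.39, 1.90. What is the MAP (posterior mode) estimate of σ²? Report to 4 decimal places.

1.5289

With known mean μ and an Inverse-Gamma(α, β) prior on σ², the Normal likelihood is conjugate: posterior is Inv-Gamma(α + n/2, β + Σ(xᵢ−μ)²/2).
Σ(xᵢ−μ)² = (-0.87)² + (0.81)² + (0.74)² + (0.04)² + (-1.58)² + (-0.39)² + (1.90)² = 8.2207.
Posterior: Inv-Gamma(7.26 + 7/2, 13.87 + 8.2207/2) = Inv-Gamma(10.76, 17.98035).
Mode = β/(α+1) = 17.98035/11.76 = 1.5289.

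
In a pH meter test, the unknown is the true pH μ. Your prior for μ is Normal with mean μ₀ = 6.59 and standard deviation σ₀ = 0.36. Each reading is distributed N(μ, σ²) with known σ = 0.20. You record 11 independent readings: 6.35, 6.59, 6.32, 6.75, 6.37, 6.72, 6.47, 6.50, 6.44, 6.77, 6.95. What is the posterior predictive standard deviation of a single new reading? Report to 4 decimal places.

For Normal data with known variance σ², a Normal(μ₀, σ₀²) prior on μ is conjugate. Posterior precision = 1/σ₀² + n/σ²; posterior mean is the precision-weighted average of μ₀ and x̄.
σ₀² = 0.36² = 0.1296, σ² = 0.20² = 0.04; σ² + n·σ₀² = 0.04 + 11·0.1296 = 1.4656.
Posterior precision = 1/σ₀² + n/σ² = 1/0.1296 + 11/0.04 = (σ² + n·σ₀²)/(σ₀²σ²) = 1.4656/(0.1296·0.04); posterior variance σₙ² = σ₀²σ²/(σ² + n·σ₀²) = 0.1296·0.04/1.4656 = 0.003537.
Predictive variance for one new observation = σₙ² + σ² = 0.1296·0.04/1.4656 + 0.04 = σ²·(σ₀² + 1.4656)/1.4656 = 0.04·1.5952/1.4656 = 0.043537; SD = √(0.04·1.5952/1.4656) = 0.2087.

0.2087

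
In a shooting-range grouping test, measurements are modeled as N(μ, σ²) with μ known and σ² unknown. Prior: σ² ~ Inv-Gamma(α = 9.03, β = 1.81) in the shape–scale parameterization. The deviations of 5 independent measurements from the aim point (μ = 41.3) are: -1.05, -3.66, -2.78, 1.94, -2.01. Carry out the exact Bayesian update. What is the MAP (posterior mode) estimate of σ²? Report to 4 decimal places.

1.3428

With known mean μ and an Inverse-Gamma(α, β) prior on σ², the Normal likelihood is conjugate: posterior is Inv-Gamma(α + n/2, β + Σ(xᵢ−μ)²/2).
Σ(xᵢ−μ)² = (-1.05)² + (-3.66)² + (-2.78)² + (1.94)² + (-2.01)² = 30.0302.
Posterior: Inv-Gamma(9.03 + 5/2, 1.81 + 30.0302/2) = Inv-Gamma(11.53, 16.82510).
Mode = β/(α+1) = 16.82510/12.53 = 1.3428.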